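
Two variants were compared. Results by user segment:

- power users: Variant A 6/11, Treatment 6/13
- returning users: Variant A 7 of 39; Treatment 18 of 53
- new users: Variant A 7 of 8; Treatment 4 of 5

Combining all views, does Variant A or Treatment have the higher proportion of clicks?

Power users: Variant A 6/11 = 54.5%, Treatment 6/13 = 46.2% → Variant A
Returning users: Variant A 7/39 = 17.9%, Treatment 18/53 = 34.0% → Treatment
New users: Variant A 7/8 = 87.5%, Treatment 4/5 = 80.0% → Variant A
Overall: Variant A 20/58 = 34.5%, Treatment 28/71 = 39.4% → Treatment
(Neither sweeps every user group, but Treatment has the higher pooled rate.)

Treatment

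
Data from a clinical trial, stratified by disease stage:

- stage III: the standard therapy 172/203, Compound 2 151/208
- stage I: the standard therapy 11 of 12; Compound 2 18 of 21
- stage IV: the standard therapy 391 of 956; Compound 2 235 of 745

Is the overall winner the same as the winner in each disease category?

Yes

Stage III: the standard therapy 172/203 = 84.7%, Compound 2 151/208 = 72.6% → the standard therapy
Stage I: the standard therapy 11/12 = 91.7%, Compound 2 18/21 = 85.7% → the standard therapy
Stage IV: the standard therapy 391/956 = 40.9%, Compound 2 235/745 = 31.5% → the standard therapy
Overall: the standard therapy 574/1171 = 49.0%, Compound 2 404/974 = 41.5% → the standard therapy
The standard therapy wins overall and in every disease group — no reversal.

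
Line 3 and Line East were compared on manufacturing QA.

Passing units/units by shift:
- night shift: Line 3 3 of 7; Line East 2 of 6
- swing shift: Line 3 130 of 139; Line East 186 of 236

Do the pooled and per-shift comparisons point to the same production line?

Night shift: Line 3 3/7 = 42.9%, Line East 2/6 = 33.3% → Line 3
Swing shift: Line 3 130/139 = 93.5%, Line East 186/236 = 78.8% → Line 3
Overall: Line 3 133/146 = 91.1%, Line East 188/242 = 77.7% → Line 3
Line 3 wins overall and in every shift group — no reversal.

Yes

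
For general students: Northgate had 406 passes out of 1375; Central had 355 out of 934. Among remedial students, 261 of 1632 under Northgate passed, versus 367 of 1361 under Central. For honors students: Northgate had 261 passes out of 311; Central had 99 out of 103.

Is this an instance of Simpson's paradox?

No

General: Northgate 406/1375 = 29.5%, Central 355/934 = 38.0% → Central
Remedial: Northgate 261/1632 = 16.0%, Central 367/1361 = 27.0% → Central
Honors: Northgate 261/311 = 83.9%, Central 99/103 = 96.1% → Central
Overall: Northgate 928/3318 = 28.0%, Central 821/2398 = 34.2% → Central
Central wins overall and in every student group — no reversal.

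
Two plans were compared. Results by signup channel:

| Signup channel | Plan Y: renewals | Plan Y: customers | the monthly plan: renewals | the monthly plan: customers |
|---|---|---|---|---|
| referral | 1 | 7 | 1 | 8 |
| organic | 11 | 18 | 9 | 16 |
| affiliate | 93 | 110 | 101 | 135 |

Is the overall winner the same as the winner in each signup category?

Referral: Plan Y 1/7 = 14.3%, the monthly plan 1/8 = 12.5% → Plan Y
Organic: Plan Y 11/18 = 61.1%, the monthly plan 9/16 = 56.2% → Plan Y
Affiliate: Plan Y 93/110 = 84.5%, the monthly plan 101/135 = 74.8% → Plan Y
Overall: Plan Y 105/135 = 77.8%, the monthly plan 111/159 = 69.8% → Plan Y
Plan Y wins overall and in every signup group — no reversal.

Yes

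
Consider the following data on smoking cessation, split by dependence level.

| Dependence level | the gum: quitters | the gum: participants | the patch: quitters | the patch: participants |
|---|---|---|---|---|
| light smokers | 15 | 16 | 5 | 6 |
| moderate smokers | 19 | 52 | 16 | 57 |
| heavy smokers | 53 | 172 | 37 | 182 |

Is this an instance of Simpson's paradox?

Light smokers: the gum 15/16 = 93.8%, the patch 5/6 = 83.3% → the gum
Moderate smokers: the gum 19/52 = 36.5%, the patch 16/57 = 28.1% → the gum
Heavy smokers: the gum 53/172 = 30.8%, the patch 37/182 = 20.3% → the gum
Overall: the gum 87/240 = 36.2%, the patch 58/245 = 23.7% → the gum
The gum wins overall and in every dependence group — no reversal.

No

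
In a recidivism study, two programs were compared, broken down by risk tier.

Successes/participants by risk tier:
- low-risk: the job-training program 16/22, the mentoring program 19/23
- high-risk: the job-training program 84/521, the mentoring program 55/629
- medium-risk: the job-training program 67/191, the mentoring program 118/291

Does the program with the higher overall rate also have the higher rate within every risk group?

No

Low-risk: the job-training program 16/22 = 72.7%, the mentoring program 19/23 = 82.6% → the mentoring program
High-risk: the job-training program 84/521 = 16.1%, the mentoring program 55/629 = 8.7% → the job-training program
Medium-risk: the job-training program 67/191 = 35.1%, the mentoring program 118/291 = 40.5% → the mentoring program
Overall: the job-training program 167/734 = 22.8%, the mentoring program 192/943 = 20.4% → the job-training program
Neither sweeps: the job-training program wins 1 of 3 groups, the mentoring program wins 2. The job-training program wins overall but not every group — no Simpson reversal.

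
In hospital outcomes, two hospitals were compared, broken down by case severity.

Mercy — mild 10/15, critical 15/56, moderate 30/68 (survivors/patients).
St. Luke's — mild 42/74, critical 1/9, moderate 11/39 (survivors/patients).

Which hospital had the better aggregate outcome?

St. Luke's

Mild: Mercy 10/15 = 66.7%, St. Luke's 42/74 = 56.8% → Mercy
Critical: Mercy 15/56 = 26.8%, St. Luke's 1/9 = 11.1% → Mercy
Moderate: Mercy 30/68 = 44.1%, St. Luke's 11/39 = 28.2% → Mercy
Overall: Mercy 55/139 = 39.6%, St. Luke's 54/122 = 44.3% → St. Luke's
(Mercy wins every case group but St. Luke's wins overall — Mercy's patients skew toward the low-rate critical group.)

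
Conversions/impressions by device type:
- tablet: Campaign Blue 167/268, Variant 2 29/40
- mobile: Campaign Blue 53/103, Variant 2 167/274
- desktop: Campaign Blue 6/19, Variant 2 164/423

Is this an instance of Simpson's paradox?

Tablet: Campaign Blue 167/268 = 62.3%, Variant 2 29/40 = 72.5% → Variant 2
Mobile: Campaign Blue 53/103 = 51.5%, Variant 2 167/274 = 60.9% → Variant 2
Desktop: Campaign Blue 6/19 = 31.6%, Variant 2 164/423 = 38.8% → Variant 2
Overall: Campaign Blue 226/390 = 57.9%, Variant 2 360/737 = 48.8% → Campaign Blue
Variant 2 wins each device group but Campaign Blue wins overall — the comparison reverses. Variant 2's impressions skew toward desktop, which has a lower base rate.

Yes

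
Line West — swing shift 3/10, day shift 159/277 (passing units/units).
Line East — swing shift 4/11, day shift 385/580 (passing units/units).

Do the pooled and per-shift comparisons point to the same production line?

Swing shift: Line West 3/10 = 30.0%, Line East 4/11 = 36.4% → Line East
Day shift: Line West 159/277 = 57.4%, Line East 385/580 = 66.4% → Line East
Overall: Line West 162/287 = 56.4%, Line East 389/591 = 65.8% → Line East
Line East wins overall and in every shift group — no reversal.

Yes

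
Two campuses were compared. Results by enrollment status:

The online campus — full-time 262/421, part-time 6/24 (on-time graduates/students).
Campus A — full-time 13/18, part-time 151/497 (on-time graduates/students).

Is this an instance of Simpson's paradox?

Full-time: the online campus 262/421 = 62.2%, Campus A 13/18 = 72.2% → Campus A
Part-time: the online campus 6/24 = 25.0%, Campus A 151/497 = 30.4% → Campus A
Overall: the online campus 268/445 = 60.2%, Campus A 164/515 = 31.8% → the online campus
Campus A wins each enrollment group but the online campus wins overall — the comparison reverses. Campus A's students skew toward part-time, which has a lower base rate.

Yes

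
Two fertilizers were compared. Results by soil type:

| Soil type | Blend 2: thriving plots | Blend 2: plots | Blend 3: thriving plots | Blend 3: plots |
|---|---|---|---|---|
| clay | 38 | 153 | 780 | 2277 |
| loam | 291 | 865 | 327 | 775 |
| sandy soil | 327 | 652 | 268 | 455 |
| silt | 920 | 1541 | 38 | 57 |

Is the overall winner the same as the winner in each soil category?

Clay: Blend 2 38/153 = 24.8%, Blend 3 780/2277 = 34.3% → Blend 3
Loam: Blend 2 291/865 = 33.6%, Blend 3 327/775 = 42.2% → Blend 3
Sandy soil: Blend 2 327/652 = 50.2%, Blend 3 268/455 = 58.9% → Blend 3
Silt: Blend 2 920/1541 = 59.7%, Blend 3 38/57 = 66.7% → Blend 3
Overall: Blend 2 1576/3211 = 49.1%, Blend 3 1413/3564 = 39.6% → Blend 2
Blend 3 wins each soil group but Blend 2 wins overall — the comparison reverses. Blend 3's plots skew toward clay, which has a lower base rate.

No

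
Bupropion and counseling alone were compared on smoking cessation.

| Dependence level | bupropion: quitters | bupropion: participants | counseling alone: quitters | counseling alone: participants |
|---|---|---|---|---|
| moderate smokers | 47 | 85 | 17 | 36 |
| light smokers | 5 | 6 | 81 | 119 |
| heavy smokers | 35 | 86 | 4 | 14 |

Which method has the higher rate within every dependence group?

Moderate smokers: bupropion 47/85 = 55.3%, counseling alone 17/36 = 47.2% → bupropion
Light smokers: bupropion 5/6 = 83.3%, counseling alone 81/119 = 68.1% → bupropion
Heavy smokers: bupropion 35/86 = 40.7%, counseling alone 4/14 = 28.6% → bupropion
Bupropion has the higher rate in all 3 groups.

bupropion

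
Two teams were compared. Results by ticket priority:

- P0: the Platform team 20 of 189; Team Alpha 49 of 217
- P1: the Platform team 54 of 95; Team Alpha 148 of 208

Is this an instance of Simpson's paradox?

P0: the Platform team 20/189 = 10.6%, Team Alpha 49/217 = 22.6% → Team Alpha
P1: the Platform team 54/95 = 56.8%, Team Alpha 148/208 = 71.2% → Team Alpha
Overall: the Platform team 74/284 = 26.1%, Team Alpha 197/425 = 46.4% → Team Alpha
Team Alpha wins overall and in every ticket group — no reversal.

No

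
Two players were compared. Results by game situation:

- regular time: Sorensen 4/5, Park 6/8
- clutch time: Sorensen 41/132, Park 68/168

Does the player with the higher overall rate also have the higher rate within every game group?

Regular time: Sorensen 4/5 = 80.0%, Park 6/8 = 75.0% → Sorensen
Clutch time: Sorensen 41/132 = 31.1%, Park 68/168 = 40.5% → Park
Overall: Sorensen 45/137 = 32.8%, Park 74/176 = 42.0% → Park
Neither sweeps: Sorensen wins 1 of 2 groups, Park wins 1. Park wins overall but not every group — no Simpson reversal.

No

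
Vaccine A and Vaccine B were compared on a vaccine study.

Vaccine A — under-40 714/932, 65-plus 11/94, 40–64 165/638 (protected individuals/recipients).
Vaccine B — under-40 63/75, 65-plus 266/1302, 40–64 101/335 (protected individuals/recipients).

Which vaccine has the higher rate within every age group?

Vaccine B

Under-40: Vaccine A 714/932 = 76.6%, Vaccine B 63/75 = 84.0% → Vaccine B
65-plus: Vaccine A 11/94 = 11.7%, Vaccine B 266/1302 = 20.4% → Vaccine B
40–64: Vaccine A 165/638 = 25.9%, Vaccine B 101/335 = 30.1% → Vaccine B
Vaccine B has the higher rate in all 3 groups.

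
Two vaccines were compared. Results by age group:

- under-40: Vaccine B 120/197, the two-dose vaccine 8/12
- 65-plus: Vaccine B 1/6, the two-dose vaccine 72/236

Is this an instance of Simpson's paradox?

Under-40: Vaccine B 120/197 = 60.9%, the two-dose vaccine 8/12 = 66.7% → the two-dose vaccine
65-plus: Vaccine B 1/6 = 16.7%, the two-dose vaccine 72/236 = 30.5% → the two-dose vaccine
Overall: Vaccine B 121/203 = 59.6%, the two-dose vaccine 80/248 = 32.3% → Vaccine B
The two-dose vaccine wins each age group but Vaccine B wins overall — the comparison reverses. The two-dose vaccine's recipients skew toward 65-plus, which has a lower base rate.

Yes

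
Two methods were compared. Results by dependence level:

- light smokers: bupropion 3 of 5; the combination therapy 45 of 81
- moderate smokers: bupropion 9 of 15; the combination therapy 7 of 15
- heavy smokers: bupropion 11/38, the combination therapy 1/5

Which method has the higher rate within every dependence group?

Light smokers: bupropion 3/5 = 60.0%, the combination therapy 45/81 = 55.6% → bupropion
Moderate smokers: bupropion 9/15 = 60.0%, the combination therapy 7/15 = 46.7% → bupropion
Heavy smokers: bupropion 11/38 = 28.9%, the combination therapy 1/5 = 20.0% → bupropion
Bupropion has the higher rate in all 3 groups.

bupropion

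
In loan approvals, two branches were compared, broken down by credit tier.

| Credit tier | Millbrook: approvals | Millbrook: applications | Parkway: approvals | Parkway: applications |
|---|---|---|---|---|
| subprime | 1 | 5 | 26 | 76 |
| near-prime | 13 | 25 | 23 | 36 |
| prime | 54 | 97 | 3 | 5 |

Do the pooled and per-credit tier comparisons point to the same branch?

No

Subprime: Millbrook 1/5 = 20.0%, Parkway 26/76 = 34.2% → Parkway
Near-prime: Millbrook 13/25 = 52.0%, Parkway 23/36 = 63.9% → Parkway
Prime: Millbrook 54/97 = 55.7%, Parkway 3/5 = 60.0% → Parkway
Overall: Millbrook 68/127 = 53.5%, Parkway 52/117 = 44.4% → Millbrook
Parkway wins each credit group but Millbrook wins overall — the comparison reverses. Parkway's applications skew toward subprime, which has a lower base rate.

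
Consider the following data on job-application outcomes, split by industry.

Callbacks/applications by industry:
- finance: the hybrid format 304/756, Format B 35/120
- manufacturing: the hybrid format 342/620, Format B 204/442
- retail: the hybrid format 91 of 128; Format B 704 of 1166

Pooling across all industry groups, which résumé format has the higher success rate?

Finance: the hybrid format 304/756 = 40.2%, Format B 35/120 = 29.2% → the hybrid format
Manufacturing: the hybrid format 342/620 = 55.2%, Format B 204/442 = 46.2% → the hybrid format
Retail: the hybrid format 91/128 = 71.1%, Format B 704/1166 = 60.4% → the hybrid format
Overall: the hybrid format 737/1504 = 49.0%, Format B 943/1728 = 54.6% → Format B
(The hybrid format wins every industry group but Format B wins overall — the hybrid format's applications skew toward the low-rate finance group.)

Format B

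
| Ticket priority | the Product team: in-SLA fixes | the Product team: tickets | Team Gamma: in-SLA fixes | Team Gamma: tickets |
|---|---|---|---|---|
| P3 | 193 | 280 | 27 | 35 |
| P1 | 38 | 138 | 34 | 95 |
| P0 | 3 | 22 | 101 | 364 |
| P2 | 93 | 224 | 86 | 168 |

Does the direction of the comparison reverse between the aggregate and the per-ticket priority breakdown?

Yes

P3: the Product team 193/280 = 68.9%, Team Gamma 27/35 = 77.1% → Team Gamma
P1: the Product team 38/138 = 27.5%, Team Gamma 34/95 = 35.8% → Team Gamma
P0: the Product team 3/22 = 13.6%, Team Gamma 101/364 = 27.7% → Team Gamma
P2: the Product team 93/224 = 41.5%, Team Gamma 86/168 = 51.2% → Team Gamma
Overall: the Product team 327/664 = 49.2%, Team Gamma 248/662 = 37.5% → the Product team
Team Gamma wins each ticket group but the Product team wins overall — the comparison reverses. Team Gamma's tickets skew toward P0, which has a lower base rate.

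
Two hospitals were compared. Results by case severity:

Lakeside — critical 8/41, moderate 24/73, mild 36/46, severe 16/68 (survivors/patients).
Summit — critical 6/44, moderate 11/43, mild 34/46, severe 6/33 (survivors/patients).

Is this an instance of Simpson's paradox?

No

Critical: Lakeside 8/41 = 19.5%, Summit 6/44 = 13.6% → Lakeside
Moderate: Lakeside 24/73 = 32.9%, Summit 11/43 = 25.6% → Lakeside
Mild: Lakeside 36/46 = 78.3%, Summit 34/46 = 73.9% → Lakeside
Severe: Lakeside 16/68 = 23.5%, Summit 6/33 = 18.2% → Lakeside
Overall: Lakeside 84/228 = 36.8%, Summit 57/166 = 34.3% → Lakeside
Lakeside wins overall and in every case group — no reversal.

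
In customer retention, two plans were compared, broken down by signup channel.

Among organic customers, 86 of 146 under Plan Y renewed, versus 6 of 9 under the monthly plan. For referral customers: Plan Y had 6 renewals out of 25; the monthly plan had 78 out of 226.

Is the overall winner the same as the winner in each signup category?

Organic: Plan Y 86/146 = 58.9%, the monthly plan 6/9 = 66.7% → the monthly plan
Referral: Plan Y 6/25 = 24.0%, the monthly plan 78/226 = 34.5% → the monthly plan
Overall: Plan Y 92/171 = 53.8%, the monthly plan 84/235 = 35.7% → Plan Y
The monthly plan wins each signup group but Plan Y wins overall — the comparison reverses. The monthly plan's customers skew toward referral, which has a lower base rate.

No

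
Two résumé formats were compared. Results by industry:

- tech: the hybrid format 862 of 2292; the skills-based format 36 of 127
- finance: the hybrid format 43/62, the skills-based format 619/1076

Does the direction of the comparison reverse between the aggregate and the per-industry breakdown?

Tech: the hybrid format 862/2292 = 37.6%, the skills-based format 36/127 = 28.3% → the hybrid format
Finance: the hybrid format 43/62 = 69.4%, the skills-based format 619/1076 = 57.5% → the hybrid format
Overall: the hybrid format 905/2354 = 38.4%, the skills-based format 655/1203 = 54.4% → the skills-based format
The hybrid format wins each industry group but the skills-based format wins overall — the comparison reverses. The hybrid format's applications skew toward tech, which has a lower base rate.

Yes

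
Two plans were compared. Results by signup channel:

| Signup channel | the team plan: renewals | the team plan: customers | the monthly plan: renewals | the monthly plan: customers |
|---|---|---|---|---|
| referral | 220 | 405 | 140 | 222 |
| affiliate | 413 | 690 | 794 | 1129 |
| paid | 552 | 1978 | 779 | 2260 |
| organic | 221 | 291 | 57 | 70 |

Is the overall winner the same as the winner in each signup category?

Referral: the team plan 220/405 = 54.3%, the monthly plan 140/222 = 63.1% → the monthly plan
Affiliate: the team plan 413/690 = 59.9%, the monthly plan 794/1129 = 70.3% → the monthly plan
Paid: the team plan 552/1978 = 27.9%, the monthly plan 779/2260 = 34.5% → the monthly plan
Organic: the team plan 221/291 = 75.9%, the monthly plan 57/70 = 81.4% → the monthly plan
Overall: the team plan 1406/3364 = 41.8%, the monthly plan 1770/3681 = 48.1% → the monthly plan
The monthly plan wins overall and in every signup group — no reversal.

Yes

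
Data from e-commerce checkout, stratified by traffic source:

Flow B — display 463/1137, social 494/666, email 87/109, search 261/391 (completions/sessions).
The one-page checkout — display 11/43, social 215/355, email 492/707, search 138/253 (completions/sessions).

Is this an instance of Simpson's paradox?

Yes

Display: Flow B 463/1137 = 40.7%, the one-page checkout 11/43 = 25.6% → Flow B
Social: Flow B 494/666 = 74.2%, the one-page checkout 215/355 = 60.6% → Flow B
Email: Flow B 87/109 = 79.8%, the one-page checkout 492/707 = 69.6% → Flow B
Search: Flow B 261/391 = 66.8%, the one-page checkout 138/253 = 54.5% → Flow B
Overall: Flow B 1305/2303 = 56.7%, the one-page checkout 856/1358 = 63.0% → the one-page checkout
Flow B wins each traffic group but the one-page checkout wins overall — the comparison reverses. Flow B's sessions skew toward display, which has a lower base rate.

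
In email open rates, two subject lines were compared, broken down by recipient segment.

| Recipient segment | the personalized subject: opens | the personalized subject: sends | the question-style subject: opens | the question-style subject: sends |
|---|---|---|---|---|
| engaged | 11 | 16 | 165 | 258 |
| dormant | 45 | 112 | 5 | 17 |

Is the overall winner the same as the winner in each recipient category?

No

Engaged: the personalized subject 11/16 = 68.8%, the question-style subject 165/258 = 64.0% → the personalized subject
Dormant: the personalized subject 45/112 = 40.2%, the question-style subject 5/17 = 29.4% → the personalized subject
Overall: the personalized subject 56/128 = 43.8%, the question-style subject 170/275 = 61.8% → the question-style subject
The personalized subject wins each recipient group but the question-style subject wins overall — the comparison reverses. The personalized subject's sends skew toward dormant, which has a lower base rate.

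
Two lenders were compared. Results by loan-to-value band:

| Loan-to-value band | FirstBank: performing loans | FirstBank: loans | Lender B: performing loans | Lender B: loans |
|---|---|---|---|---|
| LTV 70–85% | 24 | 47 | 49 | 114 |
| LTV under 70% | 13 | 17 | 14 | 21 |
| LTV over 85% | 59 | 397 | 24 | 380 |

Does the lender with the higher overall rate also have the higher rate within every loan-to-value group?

LTV 70–85%: FirstBank 24/47 = 51.1%, Lender B 49/114 = 43.0% → FirstBank
LTV under 70%: FirstBank 13/17 = 76.5%, Lender B 14/21 = 66.7% → FirstBank
LTV over 85%: FirstBank 59/397 = 14.9%, Lender B 24/380 = 6.3% → FirstBank
Overall: FirstBank 96/461 = 20.8%, Lender B 87/515 = 16.9% → FirstBank
FirstBank wins overall and in every loan-to-value group — no reversal.

Yes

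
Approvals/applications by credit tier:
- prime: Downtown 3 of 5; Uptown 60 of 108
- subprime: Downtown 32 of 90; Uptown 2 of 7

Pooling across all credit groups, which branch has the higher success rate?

Prime: Downtown 3/5 = 60.0%, Uptown 60/108 = 55.6% → Downtown
Subprime: Downtown 32/90 = 35.6%, Uptown 2/7 = 28.6% → Downtown
Overall: Downtown 35/95 = 36.8%, Uptown 62/115 = 53.9% → Uptown
(Downtown wins every credit group but Uptown wins overall — Downtown's applications skew toward the low-rate subprime group.)

Uptown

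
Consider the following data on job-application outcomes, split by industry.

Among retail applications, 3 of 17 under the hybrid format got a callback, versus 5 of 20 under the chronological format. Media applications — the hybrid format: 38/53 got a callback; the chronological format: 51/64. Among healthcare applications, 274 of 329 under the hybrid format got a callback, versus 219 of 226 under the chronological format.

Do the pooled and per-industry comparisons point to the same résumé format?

Retail: the hybrid format 3/17 = 17.6%, the chronological format 5/20 = 25.0% → the chronological format
Media: the hybrid format 38/53 = 71.7%, the chronological format 51/64 = 79.7% → the chronological format
Healthcare: the hybrid format 274/329 = 83.3%, the chronological format 219/226 = 96.9% → the chronological format
Overall: the hybrid format 315/399 = 78.9%, the chronological format 275/310 = 88.7% → the chronological format
The chronological format wins overall and in every industry group — no reversal.

Yes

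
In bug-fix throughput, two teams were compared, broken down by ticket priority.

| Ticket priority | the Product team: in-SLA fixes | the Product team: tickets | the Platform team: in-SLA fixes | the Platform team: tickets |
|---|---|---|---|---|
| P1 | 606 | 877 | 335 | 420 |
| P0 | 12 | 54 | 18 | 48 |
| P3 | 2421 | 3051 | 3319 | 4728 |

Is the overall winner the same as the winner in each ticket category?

P1: the Product team 606/877 = 69.1%, the Platform team 335/420 = 79.8% → the Platform team
P0: the Product team 12/54 = 22.2%, the Platform team 18/48 = 37.5% → the Platform team
P3: the Product team 2421/3051 = 79.4%, the Platform team 3319/4728 = 70.2% → the Product team
Overall: the Product team 3039/3982 = 76.3%, the Platform team 3672/5196 = 70.7% → the Product team
Neither sweeps: the Product team wins 1 of 3 groups, the Platform team wins 2. The Product team wins overall but not every group — no Simpson reversal.

No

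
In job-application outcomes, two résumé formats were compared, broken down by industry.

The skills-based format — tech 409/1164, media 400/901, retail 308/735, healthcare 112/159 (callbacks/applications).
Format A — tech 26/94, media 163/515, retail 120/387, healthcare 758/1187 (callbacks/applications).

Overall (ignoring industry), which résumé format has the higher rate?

Tech: the skills-based format 409/1164 = 35.1%, Format A 26/94 = 27.7% → the skills-based format
Media: the skills-based format 400/901 = 44.4%, Format A 163/515 = 31.7% → the skills-based format
Retail: the skills-based format 308/735 = 41.9%, Format A 120/387 = 31.0% → the skills-based format
Healthcare: the skills-based format 112/159 = 70.4%, Format A 758/1187 = 63.9% → the skills-based format
Overall: the skills-based format 1229/2959 = 41.5%, Format A 1067/2183 = 48.9% → Format A
(The skills-based format wins every industry group but Format A wins overall — the skills-based format's applications skew toward the low-rate tech group.)

Format A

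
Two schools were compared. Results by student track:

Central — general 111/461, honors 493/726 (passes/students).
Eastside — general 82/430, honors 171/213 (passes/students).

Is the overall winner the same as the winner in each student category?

General: Central 111/461 = 24.1%, Eastside 82/430 = 19.1% → Central
Honors: Central 493/726 = 67.9%, Eastside 171/213 = 80.3% → Eastside
Overall: Central 604/1187 = 50.9%, Eastside 253/643 = 39.3% → Central
Neither sweeps: Central wins 1 of 2 groups, Eastside wins 1. Central wins overall but not every group — no Simpson reversal.

No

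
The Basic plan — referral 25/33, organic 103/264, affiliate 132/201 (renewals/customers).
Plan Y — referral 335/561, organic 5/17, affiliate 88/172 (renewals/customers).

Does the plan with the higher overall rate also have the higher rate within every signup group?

No

Referral: the Basic plan 25/33 = 75.8%, Plan Y 335/561 = 59.7% → the Basic plan
Organic: the Basic plan 103/264 = 39.0%, Plan Y 5/17 = 29.4% → the Basic plan
Affiliate: the Basic plan 132/201 = 65.7%, Plan Y 88/172 = 51.2% → the Basic plan
Overall: the Basic plan 260/498 = 52.2%, Plan Y 428/750 = 57.1% → Plan Y
The Basic plan wins each signup group but Plan Y wins overall — the comparison reverses. The Basic plan's customers skew toward organic, which has a lower base rate.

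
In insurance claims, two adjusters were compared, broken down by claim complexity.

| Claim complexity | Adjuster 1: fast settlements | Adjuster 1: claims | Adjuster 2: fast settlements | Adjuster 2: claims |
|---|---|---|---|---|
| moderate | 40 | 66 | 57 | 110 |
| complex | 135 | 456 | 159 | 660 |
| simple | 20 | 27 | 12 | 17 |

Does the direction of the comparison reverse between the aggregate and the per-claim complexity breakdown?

No

Moderate: Adjuster 1 40/66 = 60.6%, Adjuster 2 57/110 = 51.8% → Adjuster 1
Complex: Adjuster 1 135/456 = 29.6%, Adjuster 2 159/660 = 24.1% → Adjuster 1
Simple: Adjuster 1 20/27 = 74.1%, Adjuster 2 12/17 = 70.6% → Adjuster 1
Overall: Adjuster 1 195/549 = 35.5%, Adjuster 2 228/787 = 29.0% → Adjuster 1
Adjuster 1 wins overall and in every claim group — no reversal.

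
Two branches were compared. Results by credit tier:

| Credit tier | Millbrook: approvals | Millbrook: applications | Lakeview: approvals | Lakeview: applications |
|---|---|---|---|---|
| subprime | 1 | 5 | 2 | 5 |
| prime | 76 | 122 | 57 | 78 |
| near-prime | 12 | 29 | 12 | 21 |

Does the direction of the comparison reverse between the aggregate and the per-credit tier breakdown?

No

Subprime: Millbrook 1/5 = 20.0%, Lakeview 2/5 = 40.0% → Lakeview
Prime: Millbrook 76/122 = 62.3%, Lakeview 57/78 = 73.1% → Lakeview
Near-prime: Millbrook 12/29 = 41.4%, Lakeview 12/21 = 57.1% → Lakeview
Overall: Millbrook 89/156 = 57.1%, Lakeview 71/104 = 68.3% → Lakeview
Lakeview wins overall and in every credit group — no reversal.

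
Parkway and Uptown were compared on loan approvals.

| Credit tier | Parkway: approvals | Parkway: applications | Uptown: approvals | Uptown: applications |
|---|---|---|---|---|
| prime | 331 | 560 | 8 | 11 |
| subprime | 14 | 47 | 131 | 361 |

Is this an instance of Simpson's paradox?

Prime: Parkway 331/560 = 59.1%, Uptown 8/11 = 72.7% → Uptown
Subprime: Parkway 14/47 = 29.8%, Uptown 131/361 = 36.3% → Uptown
Overall: Parkway 345/607 = 56.8%, Uptown 139/372 = 37.4% → Parkway
Uptown wins each credit group but Parkway wins overall — the comparison reverses. Uptown's applications skew toward subprime, which has a lower base rate.

Yes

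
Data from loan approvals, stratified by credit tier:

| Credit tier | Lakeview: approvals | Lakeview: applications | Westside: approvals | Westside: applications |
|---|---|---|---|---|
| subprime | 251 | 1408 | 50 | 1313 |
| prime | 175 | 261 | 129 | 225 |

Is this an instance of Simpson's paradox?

Subprime: Lakeview 251/1408 = 17.8%, Westside 50/1313 = 3.8% → Lakeview
Prime: Lakeview 175/261 = 67.0%, Westside 129/225 = 57.3% → Lakeview
Overall: Lakeview 426/1669 = 25.5%, Westside 179/1538 = 11.6% → Lakeview
Lakeview wins overall and in every credit group — no reversal.

No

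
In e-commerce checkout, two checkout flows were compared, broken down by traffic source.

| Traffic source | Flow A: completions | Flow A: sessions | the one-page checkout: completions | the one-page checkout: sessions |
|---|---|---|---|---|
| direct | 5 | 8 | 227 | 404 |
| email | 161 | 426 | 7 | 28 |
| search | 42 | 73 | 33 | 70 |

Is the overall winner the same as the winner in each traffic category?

Direct: Flow A 5/8 = 62.5%, the one-page checkout 227/404 = 56.2% → Flow A
Email: Flow A 161/426 = 37.8%, the one-page checkout 7/28 = 25.0% → Flow A
Search: Flow A 42/73 = 57.5%, the one-page checkout 33/70 = 47.1% → Flow A
Overall: Flow A 208/507 = 41.0%, the one-page checkout 267/502 = 53.2% → the one-page checkout
Flow A wins each traffic group but the one-page checkout wins overall — the comparison reverses. Flow A's sessions skew toward email, which has a lower base rate.

No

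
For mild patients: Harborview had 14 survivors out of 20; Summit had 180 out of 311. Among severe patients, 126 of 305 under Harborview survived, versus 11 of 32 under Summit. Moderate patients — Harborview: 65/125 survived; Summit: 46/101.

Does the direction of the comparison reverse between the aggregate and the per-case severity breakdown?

Yes

Mild: Harborview 14/20 = 70.0%, Summit 180/311 = 57.9% → Harborview
Severe: Harborview 126/305 = 41.3%, Summit 11/32 = 34.4% → Harborview
Moderate: Harborview 65/125 = 52.0%, Summit 46/101 = 45.5% → Harborview
Overall: Harborview 205/450 = 45.6%, Summit 237/444 = 53.4% → Summit
Harborview wins each case group but Summit wins overall — the comparison reverses. Harborview's patients skew toward severe, which has a lower base rate.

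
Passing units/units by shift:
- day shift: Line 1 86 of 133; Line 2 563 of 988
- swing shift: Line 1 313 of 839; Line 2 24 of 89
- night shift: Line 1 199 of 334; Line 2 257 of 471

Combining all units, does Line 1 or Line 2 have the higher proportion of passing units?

Day shift: Line 1 86/133 = 64.7%, Line 2 563/988 = 57.0% → Line 1
Swing shift: Line 1 313/839 = 37.3%, Line 2 24/89 = 27.0% → Line 1
Night shift: Line 1 199/334 = 59.6%, Line 2 257/471 = 54.6% → Line 1
Overall: Line 1 598/1306 = 45.8%, Line 2 844/1548 = 54.5% → Line 2
(Line 1 wins every shift group but Line 2 wins overall — Line 1's units skew toward the low-rate swing shift group.)

Line 2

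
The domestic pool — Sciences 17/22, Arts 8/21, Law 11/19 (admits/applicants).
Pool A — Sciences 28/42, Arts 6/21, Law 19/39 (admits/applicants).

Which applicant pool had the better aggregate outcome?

the domestic pool

Sciences: the domestic pool 17/22 = 77.3%, Pool A 28/42 = 66.7% → the domestic pool
Arts: the domestic pool 8/21 = 38.1%, Pool A 6/21 = 28.6% → the domestic pool
Law: the domestic pool 11/19 = 57.9%, Pool A 19/39 = 48.7% → the domestic pool
Overall: the domestic pool 36/62 = 58.1%, Pool A 53/102 = 52.0% → the domestic pool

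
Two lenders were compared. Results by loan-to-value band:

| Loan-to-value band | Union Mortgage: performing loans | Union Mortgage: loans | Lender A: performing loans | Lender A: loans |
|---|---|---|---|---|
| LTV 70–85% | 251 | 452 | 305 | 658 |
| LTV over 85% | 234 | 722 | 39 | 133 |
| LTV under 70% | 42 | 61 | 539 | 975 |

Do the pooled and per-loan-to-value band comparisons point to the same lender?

LTV 70–85%: Union Mortgage 251/452 = 55.5%, Lender A 305/658 = 46.4% → Union Mortgage
LTV over 85%: Union Mortgage 234/722 = 32.4%, Lender A 39/133 = 29.3% → Union Mortgage
LTV under 70%: Union Mortgage 42/61 = 68.9%, Lender A 539/975 = 55.3% → Union Mortgage
Overall: Union Mortgage 527/1235 = 42.7%, Lender A 883/1766 = 50.0% → Lender A
Union Mortgage wins each loan-to-value group but Lender A wins overall — the comparison reverses. Union Mortgage's loans skew toward LTV over 85%, which has a lower base rate.

No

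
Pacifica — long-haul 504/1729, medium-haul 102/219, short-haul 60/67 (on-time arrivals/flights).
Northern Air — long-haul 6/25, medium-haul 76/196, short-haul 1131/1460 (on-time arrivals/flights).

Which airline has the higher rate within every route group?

Long-haul: Pacifica 504/1729 = 29.1%, Northern Air 6/25 = 24.0% → Pacifica
Medium-haul: Pacifica 102/219 = 46.6%, Northern Air 76/196 = 38.8% → Pacifica
Short-haul: Pacifica 60/67 = 89.6%, Northern Air 1131/1460 = 77.5% → Pacifica
Pacifica has the higher rate in all 3 groups.

Pacifica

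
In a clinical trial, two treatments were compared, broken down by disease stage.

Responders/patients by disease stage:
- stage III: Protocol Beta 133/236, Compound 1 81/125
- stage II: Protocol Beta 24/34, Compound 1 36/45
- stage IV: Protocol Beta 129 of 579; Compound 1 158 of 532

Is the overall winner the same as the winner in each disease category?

Yes

Stage III: Protocol Beta 133/236 = 56.4%, Compound 1 81/125 = 64.8% → Compound 1
Stage II: Protocol Beta 24/34 = 70.6%, Compound 1 36/45 = 80.0% → Compound 1
Stage IV: Protocol Beta 129/579 = 22.3%, Compound 1 158/532 = 29.7% → Compound 1
Overall: Protocol Beta 286/849 = 33.7%, Compound 1 275/702 = 39.2% → Compound 1
Compound 1 wins overall and in every disease group — no reversal.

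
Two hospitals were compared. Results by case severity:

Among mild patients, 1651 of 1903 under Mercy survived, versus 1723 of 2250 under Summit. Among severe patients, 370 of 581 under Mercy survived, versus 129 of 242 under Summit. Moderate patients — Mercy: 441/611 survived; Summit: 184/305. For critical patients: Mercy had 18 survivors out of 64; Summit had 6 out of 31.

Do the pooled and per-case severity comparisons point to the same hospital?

Mild: Mercy 1651/1903 = 86.8%, Summit 1723/2250 = 76.6% → Mercy
Severe: Mercy 370/581 = 63.7%, Summit 129/242 = 53.3% → Mercy
Moderate: Mercy 441/611 = 72.2%, Summit 184/305 = 60.3% → Mercy
Critical: Mercy 18/64 = 28.1%, Summit 6/31 = 19.4% → Mercy
Overall: Mercy 2480/3159 = 78.5%, Summit 2042/2828 = 72.2% → Mercy
Mercy wins overall and in every case group — no reversal.

Yes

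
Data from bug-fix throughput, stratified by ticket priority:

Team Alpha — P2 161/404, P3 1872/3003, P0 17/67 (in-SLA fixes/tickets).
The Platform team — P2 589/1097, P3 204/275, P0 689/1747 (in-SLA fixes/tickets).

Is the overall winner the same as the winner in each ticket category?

No

P2: Team Alpha 161/404 = 39.9%, the Platform team 589/1097 = 53.7% → the Platform team
P3: Team Alpha 1872/3003 = 62.3%, the Platform team 204/275 = 74.2% → the Platform team
P0: Team Alpha 17/67 = 25.4%, the Platform team 689/1747 = 39.4% → the Platform team
Overall: Team Alpha 2050/3474 = 59.0%, the Platform team 1482/3119 = 47.5% → Team Alpha
The Platform team wins each ticket group but Team Alpha wins overall — the comparison reverses. The Platform team's tickets skew toward P0, which has a lower base rate.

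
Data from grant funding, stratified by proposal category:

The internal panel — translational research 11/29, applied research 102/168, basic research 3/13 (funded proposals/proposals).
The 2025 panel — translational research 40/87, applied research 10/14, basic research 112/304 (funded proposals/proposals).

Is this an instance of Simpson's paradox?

Yes

Translational research: the internal panel 11/29 = 37.9%, the 2025 panel 40/87 = 46.0% → the 2025 panel
Applied research: the internal panel 102/168 = 60.7%, the 2025 panel 10/14 = 71.4% → the 2025 panel
Basic research: the internal panel 3/13 = 23.1%, the 2025 panel 112/304 = 36.8% → the 2025 panel
Overall: the internal panel 116/210 = 55.2%, the 2025 panel 162/405 = 40.0% → the internal panel
The 2025 panel wins each proposal group but the internal panel wins overall — the comparison reverses. The 2025 panel's proposals skew toward basic research, which has a lower base rate.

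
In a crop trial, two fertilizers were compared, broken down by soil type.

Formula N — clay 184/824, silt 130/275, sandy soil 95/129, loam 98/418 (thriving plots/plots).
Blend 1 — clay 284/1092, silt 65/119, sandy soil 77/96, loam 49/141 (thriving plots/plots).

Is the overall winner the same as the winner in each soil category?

Yes

Clay: Formula N 184/824 = 22.3%, Blend 1 284/1092 = 26.0% → Blend 1
Silt: Formula N 130/275 = 47.3%, Blend 1 65/119 = 54.6% → Blend 1
Sandy soil: Formula N 95/129 = 73.6%, Blend 1 77/96 = 80.2% → Blend 1
Loam: Formula N 98/418 = 23.4%, Blend 1 49/141 = 34.8% → Blend 1
Overall: Formula N 507/1646 = 30.8%, Blend 1 475/1448 = 32.8% → Blend 1
Blend 1 wins overall and in every soil group — no reversal.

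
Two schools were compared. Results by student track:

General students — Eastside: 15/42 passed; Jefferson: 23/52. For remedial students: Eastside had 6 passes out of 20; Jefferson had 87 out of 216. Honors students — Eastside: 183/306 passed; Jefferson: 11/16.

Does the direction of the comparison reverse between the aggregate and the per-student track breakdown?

General: Eastside 15/42 = 35.7%, Jefferson 23/52 = 44.2% → Jefferson
Remedial: Eastside 6/20 = 30.0%, Jefferson 87/216 = 40.3% → Jefferson
Honors: Eastside 183/306 = 59.8%, Jefferson 11/16 = 68.8% → Jefferson
Overall: Eastside 204/368 = 55.4%, Jefferson 121/284 = 42.6% → Eastside
Jefferson wins each student group but Eastside wins overall — the comparison reverses. Jefferson's students skew toward remedial, which has a lower base rate.

Yes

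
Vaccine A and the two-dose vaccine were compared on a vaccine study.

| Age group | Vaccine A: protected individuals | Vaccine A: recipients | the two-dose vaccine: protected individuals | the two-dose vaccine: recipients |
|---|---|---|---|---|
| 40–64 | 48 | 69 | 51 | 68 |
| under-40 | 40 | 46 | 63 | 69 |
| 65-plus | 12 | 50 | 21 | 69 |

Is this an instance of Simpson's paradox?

No

40–64: Vaccine A 48/69 = 69.6%, the two-dose vaccine 51/68 = 75.0% → the two-dose vaccine
Under-40: Vaccine A 40/46 = 87.0%, the two-dose vaccine 63/69 = 91.3% → the two-dose vaccine
65-plus: Vaccine A 12/50 = 24.0%, the two-dose vaccine 21/69 = 30.4% → the two-dose vaccine
Overall: Vaccine A 100/165 = 60.6%, the two-dose vaccine 135/206 = 65.5% → the two-dose vaccine
The two-dose vaccine wins overall and in every age group — no reversal.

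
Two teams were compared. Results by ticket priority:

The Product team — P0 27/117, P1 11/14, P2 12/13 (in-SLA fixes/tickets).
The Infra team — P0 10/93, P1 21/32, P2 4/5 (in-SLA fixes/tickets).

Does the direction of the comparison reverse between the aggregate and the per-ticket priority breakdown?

P0: the Product team 27/117 = 23.1%, the Infra team 10/93 = 10.8% → the Product team
P1: the Product team 11/14 = 78.6%, the Infra team 21/32 = 65.6% → the Product team
P2: the Product team 12/13 = 92.3%, the Infra team 4/5 = 80.0% → the Product team
Overall: the Product team 50/144 = 34.7%, the Infra team 35/130 = 26.9% → the Product team
The Product team wins overall and in every ticket group — no reversal.

No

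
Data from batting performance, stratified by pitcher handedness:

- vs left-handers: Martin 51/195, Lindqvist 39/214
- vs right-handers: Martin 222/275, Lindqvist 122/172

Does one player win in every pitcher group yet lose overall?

Vs left-handers: Martin 51/195 = 26.2%, Lindqvist 39/214 = 18.2% → Martin
Vs right-handers: Martin 222/275 = 80.7%, Lindqvist 122/172 = 70.9% → Martin
Overall: Martin 273/470 = 58.1%, Lindqvist 161/386 = 41.7% → Martin
Martin wins overall and in every pitcher group — no reversal.

No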